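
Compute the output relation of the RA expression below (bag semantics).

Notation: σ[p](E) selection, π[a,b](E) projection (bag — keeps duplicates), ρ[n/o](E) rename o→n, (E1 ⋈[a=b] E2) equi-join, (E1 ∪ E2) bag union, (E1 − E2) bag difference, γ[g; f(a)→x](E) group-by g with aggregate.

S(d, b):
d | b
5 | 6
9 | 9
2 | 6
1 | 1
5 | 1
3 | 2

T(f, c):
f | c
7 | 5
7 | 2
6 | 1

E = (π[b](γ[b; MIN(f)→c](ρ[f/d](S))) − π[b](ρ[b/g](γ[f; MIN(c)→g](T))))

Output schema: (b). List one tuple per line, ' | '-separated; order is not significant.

Row counts bottom-up:
  S → 6
  ρ[f/d](S) → 6
  γ[b; MIN(f)→c](ρ[f/d](S)) → 4
  π[b](γ[b; MIN(f)→c](ρ[f/d](S))) → 4
  T → 3
  γ[f; MIN(c)→g](T) → 2
  ρ[b/g](γ[f; MIN(c)→g](T)) → 2
  π[b](ρ[b/g](γ[f; MIN(c)→g](T))) → 2
  (π[b](γ[b; MIN(f)→c](ρ[f/d](S))) − π[b](ρ[b/g](γ[f; MIN(c)→g](T)))) → 2

== RESULT ==
b
6
9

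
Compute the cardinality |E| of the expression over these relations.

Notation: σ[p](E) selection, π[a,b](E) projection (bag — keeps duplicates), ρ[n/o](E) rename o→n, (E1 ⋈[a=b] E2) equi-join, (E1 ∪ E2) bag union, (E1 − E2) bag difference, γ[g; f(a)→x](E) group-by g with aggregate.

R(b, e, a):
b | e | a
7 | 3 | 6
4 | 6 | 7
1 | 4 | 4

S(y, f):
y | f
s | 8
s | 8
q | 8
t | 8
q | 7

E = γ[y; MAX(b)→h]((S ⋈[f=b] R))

Subexpression sizes:
  S → 5
  R → 3
  (S ⋈[f=b] R) → 1
  γ[y; MAX(b)→h]((S ⋈[f=b] R)) → 1

|E| = 1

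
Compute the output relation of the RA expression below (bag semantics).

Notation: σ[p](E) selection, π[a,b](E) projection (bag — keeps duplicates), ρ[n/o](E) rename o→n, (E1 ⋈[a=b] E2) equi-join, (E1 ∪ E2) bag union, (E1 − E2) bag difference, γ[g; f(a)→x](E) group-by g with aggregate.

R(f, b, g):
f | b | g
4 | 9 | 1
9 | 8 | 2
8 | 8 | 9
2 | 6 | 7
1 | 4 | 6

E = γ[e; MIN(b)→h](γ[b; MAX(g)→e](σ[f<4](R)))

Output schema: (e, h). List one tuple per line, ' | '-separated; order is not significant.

Per-node cardinality:
  R → 5
  σ[f<4](R) → 2
  γ[b; MAX(g)→e](σ[f<4](R)) → 2
  γ[e; MIN(b)→h](γ[b; MAX(g)→e](σ[f<4](R))) → 2

== RESULT ==
e | h
6 | 4
7 | 6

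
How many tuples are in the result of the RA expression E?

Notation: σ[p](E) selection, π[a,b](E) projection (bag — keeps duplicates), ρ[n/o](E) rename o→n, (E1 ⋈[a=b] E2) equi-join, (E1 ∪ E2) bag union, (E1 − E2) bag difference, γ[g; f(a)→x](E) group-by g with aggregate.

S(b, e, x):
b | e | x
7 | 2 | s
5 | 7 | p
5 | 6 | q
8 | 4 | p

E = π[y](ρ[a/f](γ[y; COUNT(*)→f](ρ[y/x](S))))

Subexpression sizes:
  S → 4
  ρ[y/x](S) → 4
  γ[y; COUNT(*)→f](ρ[y/x](S)) → 3
  ρ[a/f](γ[y; COUNT(*)→f](ρ[y/x](S))) → 3
  π[y](ρ[a/f](γ[y; COUNT(*)→f](ρ[y/x](S)))) → 3

|E| = 3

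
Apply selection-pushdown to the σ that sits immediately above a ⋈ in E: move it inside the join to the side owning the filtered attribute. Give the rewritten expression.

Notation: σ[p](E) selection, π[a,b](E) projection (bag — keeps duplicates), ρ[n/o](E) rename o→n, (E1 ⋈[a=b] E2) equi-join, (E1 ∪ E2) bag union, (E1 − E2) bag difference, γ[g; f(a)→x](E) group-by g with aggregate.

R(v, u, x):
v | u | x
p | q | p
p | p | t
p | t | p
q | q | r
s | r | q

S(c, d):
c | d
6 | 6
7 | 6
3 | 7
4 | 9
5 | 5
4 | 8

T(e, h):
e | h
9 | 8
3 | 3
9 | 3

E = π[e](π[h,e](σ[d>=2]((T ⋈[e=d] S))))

σ filters on d, owned by the right side.
E' = π[e](π[h,e]((T ⋈[e=d] σ[d>=2](S))))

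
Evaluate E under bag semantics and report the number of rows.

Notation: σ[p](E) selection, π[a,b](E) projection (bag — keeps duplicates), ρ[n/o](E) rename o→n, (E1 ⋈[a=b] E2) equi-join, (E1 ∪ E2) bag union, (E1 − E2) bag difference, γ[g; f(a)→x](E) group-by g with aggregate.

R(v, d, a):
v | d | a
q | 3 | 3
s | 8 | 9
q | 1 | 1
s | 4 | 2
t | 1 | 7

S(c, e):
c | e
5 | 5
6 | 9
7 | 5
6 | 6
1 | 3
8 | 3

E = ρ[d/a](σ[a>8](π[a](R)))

Stepwise |·|:
  R → 5
  π[a](R) → 5
  σ[a>8](π[a](R)) → 1
  ρ[d/a](σ[a>8](π[a](R))) → 1

|E| = 1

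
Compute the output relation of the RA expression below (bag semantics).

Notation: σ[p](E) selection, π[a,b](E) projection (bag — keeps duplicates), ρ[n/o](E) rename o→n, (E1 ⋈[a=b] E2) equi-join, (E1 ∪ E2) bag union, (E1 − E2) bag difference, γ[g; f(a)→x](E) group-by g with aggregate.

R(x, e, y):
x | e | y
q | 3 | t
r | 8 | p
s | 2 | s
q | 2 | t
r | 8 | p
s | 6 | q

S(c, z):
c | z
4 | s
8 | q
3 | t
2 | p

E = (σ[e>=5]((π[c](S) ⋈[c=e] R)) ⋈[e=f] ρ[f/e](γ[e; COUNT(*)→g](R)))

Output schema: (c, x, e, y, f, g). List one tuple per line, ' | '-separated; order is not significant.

Row counts bottom-up:
  S → 4
  π[c](S) → 4
  R → 6
  (π[c](S) ⋈[c=e] R) → 5
  σ[e>=5]((π[c](S) ⋈[c=e] R)) → 2
  R → 6
  γ[e; COUNT(*)→g](R) → 4
  ρ[f/e](γ[e; COUNT(*)→g](R)) → 4
  (σ[e>=5]((π[c](S) ⋈[c=e] R)) ⋈[e=f] ρ[f/e](γ[e; COUNT(*)→g](R))) → 2

== RESULT ==
c | x | e | y | f | g
8 | r | 8 | p | 8 | 2
8 | r | 8 | p | 8 | 2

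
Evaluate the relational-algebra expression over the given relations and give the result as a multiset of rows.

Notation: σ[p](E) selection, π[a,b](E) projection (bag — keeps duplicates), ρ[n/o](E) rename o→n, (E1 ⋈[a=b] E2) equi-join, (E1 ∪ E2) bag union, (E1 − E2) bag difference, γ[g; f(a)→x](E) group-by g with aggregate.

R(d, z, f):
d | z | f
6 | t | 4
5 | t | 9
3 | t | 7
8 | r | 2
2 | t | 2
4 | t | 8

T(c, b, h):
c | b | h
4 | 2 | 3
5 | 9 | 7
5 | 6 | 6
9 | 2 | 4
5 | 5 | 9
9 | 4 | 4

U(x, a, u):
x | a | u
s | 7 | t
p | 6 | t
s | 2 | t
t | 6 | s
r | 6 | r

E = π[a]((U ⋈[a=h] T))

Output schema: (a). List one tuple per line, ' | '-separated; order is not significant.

Row counts bottom-up:
  U → 5
  T → 6
  (U ⋈[a=h] T) → 4
  π[a]((U ⋈[a=h] T)) → 4

== RESULT ==
a
6
6
6
7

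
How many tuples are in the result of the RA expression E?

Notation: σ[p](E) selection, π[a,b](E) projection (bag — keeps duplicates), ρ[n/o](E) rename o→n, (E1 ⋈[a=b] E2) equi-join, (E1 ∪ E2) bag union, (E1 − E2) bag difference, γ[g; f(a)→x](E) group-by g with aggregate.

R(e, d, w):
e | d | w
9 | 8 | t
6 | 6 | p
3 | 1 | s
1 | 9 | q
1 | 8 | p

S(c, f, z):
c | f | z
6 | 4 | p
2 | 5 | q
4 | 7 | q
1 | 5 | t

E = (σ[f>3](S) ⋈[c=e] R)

Per-node cardinality:
  S → 4
  σ[f>3](S) → 4
  R → 5
  (σ[f>3](S) ⋈[c=e] R) → 3

|E| = 3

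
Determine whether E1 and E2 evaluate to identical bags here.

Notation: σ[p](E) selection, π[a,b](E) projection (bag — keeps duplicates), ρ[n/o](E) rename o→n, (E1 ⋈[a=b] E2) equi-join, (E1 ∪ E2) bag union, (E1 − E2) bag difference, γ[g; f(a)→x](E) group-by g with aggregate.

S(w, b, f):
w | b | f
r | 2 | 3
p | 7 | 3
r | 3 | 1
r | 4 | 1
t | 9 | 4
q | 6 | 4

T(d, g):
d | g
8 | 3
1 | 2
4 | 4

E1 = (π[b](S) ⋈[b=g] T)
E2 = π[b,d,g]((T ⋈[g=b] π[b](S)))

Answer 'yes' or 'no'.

E1 per-node cardinality:
  S → 6
  π[b](S) → 6
  T → 3
  (π[b](S) ⋈[b=g] T) → 3
E2 per-node cardinality:
  T → 3
  S → 6
  π[b](S) → 6
  (T ⋈[g=b] π[b](S)) → 3
  π[b,d,g]((T ⋈[g=b] π[b](S))) → 3

E1 and E2 produce the same multiset:
b | d | g
2 | 1 | 2
3 | 8 | 3
4 | 4 | 4

yes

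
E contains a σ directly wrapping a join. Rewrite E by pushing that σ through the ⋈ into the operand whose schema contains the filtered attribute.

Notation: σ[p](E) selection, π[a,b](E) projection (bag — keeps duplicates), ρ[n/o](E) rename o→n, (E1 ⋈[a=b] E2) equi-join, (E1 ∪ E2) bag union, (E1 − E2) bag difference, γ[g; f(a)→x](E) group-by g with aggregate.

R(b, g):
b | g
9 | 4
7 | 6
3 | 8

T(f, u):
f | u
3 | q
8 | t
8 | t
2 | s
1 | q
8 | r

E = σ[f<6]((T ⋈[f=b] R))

σ filters on f, owned by the left side.
E' = (σ[f<6](T) ⋈[f=b] R)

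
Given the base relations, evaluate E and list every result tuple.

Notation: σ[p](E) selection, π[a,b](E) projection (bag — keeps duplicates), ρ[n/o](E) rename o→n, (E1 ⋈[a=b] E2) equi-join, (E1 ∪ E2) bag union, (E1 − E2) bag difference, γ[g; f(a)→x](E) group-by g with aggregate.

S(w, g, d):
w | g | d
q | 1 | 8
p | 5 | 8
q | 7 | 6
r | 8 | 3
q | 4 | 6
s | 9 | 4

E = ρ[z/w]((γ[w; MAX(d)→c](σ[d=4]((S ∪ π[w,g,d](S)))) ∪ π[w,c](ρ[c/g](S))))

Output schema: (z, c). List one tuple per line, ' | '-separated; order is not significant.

Subexpression sizes:
  S → 6
  S → 6
  π[w,g,d](S) → 6
  (S ∪ π[w,g,d](S)) → 12
  σ[d=4]((S ∪ π[w,g,d](S))) → 2
  γ[w; MAX(d)→c](σ[d=4]((S ∪ π[w,g,d](S)))) → 1
  S → 6
  ρ[c/g](S) → 6
  π[w,c](ρ[c/g](S)) → 6
  (γ[w; MAX(d)→c](σ[d=4]((S ∪ π[w,g,d](S)))) ∪ π[w,c](ρ[c/g](S))) → 7
  ρ[z/w]((γ[w; MAX(d)→c](σ[d=4]((S ∪ π[w,g,d](S)))) ∪ π[w,c](ρ[c/g](S)))) → 7

== RESULT ==
z | c
p | 5
q | 1
q | 4
q | 7
r | 8
s | 4
s | 9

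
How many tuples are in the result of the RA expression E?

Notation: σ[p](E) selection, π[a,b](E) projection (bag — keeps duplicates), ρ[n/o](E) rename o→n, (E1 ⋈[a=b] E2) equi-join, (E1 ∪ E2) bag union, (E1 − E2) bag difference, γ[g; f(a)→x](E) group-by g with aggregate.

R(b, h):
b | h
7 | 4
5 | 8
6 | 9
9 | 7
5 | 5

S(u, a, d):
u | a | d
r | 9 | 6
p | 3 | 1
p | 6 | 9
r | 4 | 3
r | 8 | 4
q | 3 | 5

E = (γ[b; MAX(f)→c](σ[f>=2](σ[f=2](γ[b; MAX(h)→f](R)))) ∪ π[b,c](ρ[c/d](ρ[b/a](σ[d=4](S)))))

Stepwise |·|:
  R → 5
  γ[b; MAX(h)→f](R) → 4
  σ[f=2](γ[b; MAX(h)→f](R)) → 0
  σ[f>=2](σ[f=2](γ[b; MAX(h)→f](R))) → 0
  γ[b; MAX(f)→c](σ[f>=2](σ[f=2](γ[b; MAX(h)→f](R)))) → 0
  S → 6
  σ[d=4](S) → 1
  ρ[b/a](σ[d=4](S)) → 1
  ρ[c/d](ρ[b/a](σ[d=4](S))) → 1
  π[b,c](ρ[c/d](ρ[b/a](σ[d=4](S)))) → 1
  (γ[b; MAX(f)→c](σ[f>=2](σ[f=2](γ[b; MAX(h)→f](R)))) ∪ π[b,c](ρ[c/d](ρ[b/a](σ[d=4](S))))) → 1

|E| = 1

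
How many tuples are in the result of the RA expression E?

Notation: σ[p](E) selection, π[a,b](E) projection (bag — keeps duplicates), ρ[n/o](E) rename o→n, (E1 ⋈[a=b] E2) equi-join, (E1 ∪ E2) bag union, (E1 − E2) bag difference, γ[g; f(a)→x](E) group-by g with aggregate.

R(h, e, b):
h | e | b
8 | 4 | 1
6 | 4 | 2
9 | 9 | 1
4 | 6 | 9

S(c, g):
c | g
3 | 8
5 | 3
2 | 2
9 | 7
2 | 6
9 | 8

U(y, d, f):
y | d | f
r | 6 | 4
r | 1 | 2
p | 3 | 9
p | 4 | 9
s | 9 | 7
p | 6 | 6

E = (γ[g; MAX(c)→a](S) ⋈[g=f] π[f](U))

Per-node cardinality:
  S → 6
  γ[g; MAX(c)→a](S) → 5
  U → 6
  π[f](U) → 6
  (γ[g; MAX(c)→a](S) ⋈[g=f] π[f](U)) → 3

|E| = 3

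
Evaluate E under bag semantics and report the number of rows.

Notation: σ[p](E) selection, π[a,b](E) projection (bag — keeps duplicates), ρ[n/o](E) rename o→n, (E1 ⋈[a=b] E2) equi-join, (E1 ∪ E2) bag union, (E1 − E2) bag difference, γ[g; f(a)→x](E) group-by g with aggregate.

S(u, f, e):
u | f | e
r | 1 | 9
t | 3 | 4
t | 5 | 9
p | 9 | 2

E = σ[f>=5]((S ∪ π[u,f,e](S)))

Subexpression sizes:
  S → 4
  S → 4
  π[u,f,e](S) → 4
  (S ∪ π[u,f,e](S)) → 8
  σ[f>=5]((S ∪ π[u,f,e](S))) → 4

|E| = 4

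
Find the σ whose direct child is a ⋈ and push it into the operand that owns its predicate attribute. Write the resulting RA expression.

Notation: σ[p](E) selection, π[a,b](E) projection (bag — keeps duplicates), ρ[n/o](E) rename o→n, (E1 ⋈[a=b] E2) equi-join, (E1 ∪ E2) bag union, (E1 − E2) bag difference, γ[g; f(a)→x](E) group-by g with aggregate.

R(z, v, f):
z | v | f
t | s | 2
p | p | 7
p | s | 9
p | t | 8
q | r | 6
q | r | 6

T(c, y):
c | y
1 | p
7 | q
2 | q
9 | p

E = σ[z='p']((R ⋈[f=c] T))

σ filters on z, owned by the left side.
E' = (σ[z='p'](R) ⋈[f=c] T)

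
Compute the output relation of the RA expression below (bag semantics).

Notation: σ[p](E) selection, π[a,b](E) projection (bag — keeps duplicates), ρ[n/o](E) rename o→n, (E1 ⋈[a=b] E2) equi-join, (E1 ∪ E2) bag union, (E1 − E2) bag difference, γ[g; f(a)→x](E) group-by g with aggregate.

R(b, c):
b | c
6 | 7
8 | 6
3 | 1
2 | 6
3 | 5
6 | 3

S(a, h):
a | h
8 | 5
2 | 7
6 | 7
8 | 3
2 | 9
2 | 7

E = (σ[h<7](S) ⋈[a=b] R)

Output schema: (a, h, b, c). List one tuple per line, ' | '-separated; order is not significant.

Row counts bottom-up:
  S → 6
  σ[h<7](S) → 2
  R → 6
  (σ[h<7](S) ⋈[a=b] R) → 2

== RESULT ==
a | h | b | c
8 | 3 | 8 | 6
8 | 5 | 8 | 6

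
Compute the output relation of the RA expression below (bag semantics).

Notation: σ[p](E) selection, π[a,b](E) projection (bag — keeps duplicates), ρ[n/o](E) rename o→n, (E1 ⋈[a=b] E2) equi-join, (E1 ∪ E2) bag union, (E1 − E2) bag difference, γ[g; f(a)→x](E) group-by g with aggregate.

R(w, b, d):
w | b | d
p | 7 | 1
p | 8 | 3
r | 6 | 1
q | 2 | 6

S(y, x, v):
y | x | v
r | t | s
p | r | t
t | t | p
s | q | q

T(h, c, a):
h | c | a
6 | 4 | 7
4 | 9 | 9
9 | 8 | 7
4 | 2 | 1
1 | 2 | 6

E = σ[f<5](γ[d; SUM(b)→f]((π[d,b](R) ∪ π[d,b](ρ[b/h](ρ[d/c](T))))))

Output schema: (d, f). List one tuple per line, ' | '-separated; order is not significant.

Row counts bottom-up:
  R → 4
  π[d,b](R) → 4
  T → 5
  ρ[d/c](T) → 5
  ρ[b/h](ρ[d/c](T)) → 5
  π[d,b](ρ[b/h](ρ[d/c](T))) → 5
  (π[d,b](R) ∪ π[d,b](ρ[b/h](ρ[d/c](T)))) → 9
  γ[d; SUM(b)→f]((π[d,b](R) ∪ π[d,b](ρ[b/h](ρ[d/c](T))))) → 7
  σ[f<5](γ[d; SUM(b)→f]((π[d,b](R) ∪ π[d,b](ρ[b/h](ρ[d/c](T)))))) → 2

== RESULT ==
d | f
6 | 2
9 | 4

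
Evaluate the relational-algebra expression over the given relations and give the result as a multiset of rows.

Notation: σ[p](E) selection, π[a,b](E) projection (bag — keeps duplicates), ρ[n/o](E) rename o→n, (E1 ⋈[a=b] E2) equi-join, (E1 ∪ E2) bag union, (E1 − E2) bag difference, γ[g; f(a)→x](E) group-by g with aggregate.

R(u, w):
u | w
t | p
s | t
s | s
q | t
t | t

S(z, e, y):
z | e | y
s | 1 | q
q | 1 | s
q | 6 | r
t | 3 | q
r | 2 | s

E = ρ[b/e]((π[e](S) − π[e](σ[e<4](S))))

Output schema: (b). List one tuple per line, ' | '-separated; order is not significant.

Subexpression sizes:
  S → 5
  π[e](S) → 5
  S → 5
  σ[e<4](S) → 4
  π[e](σ[e<4](S)) → 4
  (π[e](S) − π[e](σ[e<4](S))) → 1
  ρ[b/e]((π[e](S) − π[e](σ[e<4](S)))) → 1

== RESULT ==
b
6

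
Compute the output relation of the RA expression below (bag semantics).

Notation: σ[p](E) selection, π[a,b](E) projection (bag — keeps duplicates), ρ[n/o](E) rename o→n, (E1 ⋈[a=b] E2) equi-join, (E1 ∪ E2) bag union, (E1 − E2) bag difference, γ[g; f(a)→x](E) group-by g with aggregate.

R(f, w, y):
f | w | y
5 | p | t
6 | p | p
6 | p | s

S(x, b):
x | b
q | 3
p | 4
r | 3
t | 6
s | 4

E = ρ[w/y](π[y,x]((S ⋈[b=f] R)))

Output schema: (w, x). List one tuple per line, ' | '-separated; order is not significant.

Row counts bottom-up:
  S → 5
  R → 3
  (S ⋈[b=f] R) → 2
  π[y,x]((S ⋈[b=f] R)) → 2
  ρ[w/y](π[y,x]((S ⋈[b=f] R))) → 2

== RESULT ==
w | x
p | t
s | t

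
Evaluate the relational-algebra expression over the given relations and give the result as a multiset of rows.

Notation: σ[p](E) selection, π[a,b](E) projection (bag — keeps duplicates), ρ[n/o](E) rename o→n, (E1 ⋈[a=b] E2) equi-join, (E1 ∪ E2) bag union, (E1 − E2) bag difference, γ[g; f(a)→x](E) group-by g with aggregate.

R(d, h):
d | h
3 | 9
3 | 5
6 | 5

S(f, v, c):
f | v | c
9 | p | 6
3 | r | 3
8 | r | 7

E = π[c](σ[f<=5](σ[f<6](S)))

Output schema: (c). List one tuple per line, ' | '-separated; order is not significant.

Row counts bottom-up:
  S → 3
  σ[f<6](S) → 1
  σ[f<=5](σ[f<6](S)) → 1
  π[c](σ[f<=5](σ[f<6](S))) → 1

== RESULT ==
c
3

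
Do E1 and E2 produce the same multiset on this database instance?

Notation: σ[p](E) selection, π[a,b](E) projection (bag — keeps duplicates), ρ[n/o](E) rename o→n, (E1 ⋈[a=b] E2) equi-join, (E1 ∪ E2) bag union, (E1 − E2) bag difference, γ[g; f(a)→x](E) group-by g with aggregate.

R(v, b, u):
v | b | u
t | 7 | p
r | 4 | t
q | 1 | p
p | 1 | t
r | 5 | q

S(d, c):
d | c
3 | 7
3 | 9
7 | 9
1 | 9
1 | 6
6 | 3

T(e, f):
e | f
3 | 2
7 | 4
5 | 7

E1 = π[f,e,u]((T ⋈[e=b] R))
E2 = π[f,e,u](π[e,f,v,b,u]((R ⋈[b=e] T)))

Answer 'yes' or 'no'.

E1 per-node cardinality:
  T → 3
  R → 5
  (T ⋈[e=b] R) → 2
  π[f,e,u]((T ⋈[e=b] R)) → 2
E2 per-node cardinality:
  R → 5
  T → 3
  (R ⋈[b=e] T) → 2
  π[e,f,v,b,u]((R ⋈[b=e] T)) → 2
  π[f,e,u](π[e,f,v,b,u]((R ⋈[b=e] T))) → 2

E1 and E2 produce the same multiset:
f | e | u
4 | 7 | p
7 | 5 | q

yes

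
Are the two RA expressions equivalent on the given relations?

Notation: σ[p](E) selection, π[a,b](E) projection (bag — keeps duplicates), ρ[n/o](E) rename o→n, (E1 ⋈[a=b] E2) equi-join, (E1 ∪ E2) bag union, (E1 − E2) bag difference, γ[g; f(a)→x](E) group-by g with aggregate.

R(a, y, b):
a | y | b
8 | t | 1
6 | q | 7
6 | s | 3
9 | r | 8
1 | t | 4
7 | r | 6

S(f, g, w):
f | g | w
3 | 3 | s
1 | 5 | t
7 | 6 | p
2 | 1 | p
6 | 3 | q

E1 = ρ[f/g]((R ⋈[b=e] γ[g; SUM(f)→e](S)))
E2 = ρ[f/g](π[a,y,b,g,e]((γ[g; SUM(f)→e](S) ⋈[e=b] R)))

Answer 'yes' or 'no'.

E1 stepwise |·|:
  R → 6
  S → 5
  γ[g; SUM(f)→e](S) → 4
  (R ⋈[b=e] γ[g; SUM(f)→e](S)) → 2
  ρ[f/g]((R ⋈[b=e] γ[g; SUM(f)→e](S))) → 2
E2 stepwise |·|:
  S → 5
  γ[g; SUM(f)→e](S) → 4
  R → 6
  (γ[g; SUM(f)→e](S) ⋈[e=b] R) → 2
  π[a,y,b,g,e]((γ[g; SUM(f)→e](S) ⋈[e=b] R)) → 2
  ρ[f/g](π[a,y,b,g,e]((γ[g; SUM(f)→e](S) ⋈[e=b] R))) → 2

E1 and E2 produce the same multiset:
a | y | b | f | e
6 | q | 7 | 6 | 7
8 | t | 1 | 5 | 1

yes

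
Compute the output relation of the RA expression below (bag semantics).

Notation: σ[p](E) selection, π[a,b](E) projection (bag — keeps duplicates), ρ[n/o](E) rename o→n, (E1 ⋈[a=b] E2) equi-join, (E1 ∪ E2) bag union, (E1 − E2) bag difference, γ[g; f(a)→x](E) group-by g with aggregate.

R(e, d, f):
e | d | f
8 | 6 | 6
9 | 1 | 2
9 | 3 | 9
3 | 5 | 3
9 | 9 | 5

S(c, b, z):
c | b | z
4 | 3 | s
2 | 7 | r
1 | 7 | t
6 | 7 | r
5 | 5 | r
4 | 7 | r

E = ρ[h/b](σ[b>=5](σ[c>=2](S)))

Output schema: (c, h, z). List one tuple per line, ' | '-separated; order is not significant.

Per-node cardinality:
  S → 6
  σ[c>=2](S) → 5
  σ[b>=5](σ[c>=2](S)) → 4
  ρ[h/b](σ[b>=5](σ[c>=2](S))) → 4

== RESULT ==
c | h | z
2 | 7 | r
4 | 7 | r
5 | 5 | r
6 | 7 | r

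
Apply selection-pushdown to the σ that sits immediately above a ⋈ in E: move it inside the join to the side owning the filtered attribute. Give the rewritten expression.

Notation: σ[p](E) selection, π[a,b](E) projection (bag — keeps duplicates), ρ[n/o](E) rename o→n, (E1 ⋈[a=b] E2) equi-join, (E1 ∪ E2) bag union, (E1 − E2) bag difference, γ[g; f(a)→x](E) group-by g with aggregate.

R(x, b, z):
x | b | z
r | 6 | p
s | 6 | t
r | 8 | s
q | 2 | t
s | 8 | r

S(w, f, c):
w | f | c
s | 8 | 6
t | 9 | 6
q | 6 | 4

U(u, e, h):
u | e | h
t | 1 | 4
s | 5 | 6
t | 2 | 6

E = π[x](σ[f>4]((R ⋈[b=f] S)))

σ filters on f, owned by the right side.
E' = π[x]((R ⋈[b=f] σ[f>4](S)))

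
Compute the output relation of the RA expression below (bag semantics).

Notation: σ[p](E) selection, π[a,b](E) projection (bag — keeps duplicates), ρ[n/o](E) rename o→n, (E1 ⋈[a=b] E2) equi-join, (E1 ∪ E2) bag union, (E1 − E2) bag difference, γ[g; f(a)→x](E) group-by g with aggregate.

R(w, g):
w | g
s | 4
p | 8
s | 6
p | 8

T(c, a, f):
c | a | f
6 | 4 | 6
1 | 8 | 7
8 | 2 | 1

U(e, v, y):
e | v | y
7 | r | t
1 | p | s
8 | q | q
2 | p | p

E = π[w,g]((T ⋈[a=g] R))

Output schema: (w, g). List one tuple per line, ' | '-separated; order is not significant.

Stepwise |·|:
  T → 3
  R → 4
  (T ⋈[a=g] R) → 3
  π[w,g]((T ⋈[a=g] R)) → 3

== RESULT ==
w | g
p | 8
p | 8
s | 4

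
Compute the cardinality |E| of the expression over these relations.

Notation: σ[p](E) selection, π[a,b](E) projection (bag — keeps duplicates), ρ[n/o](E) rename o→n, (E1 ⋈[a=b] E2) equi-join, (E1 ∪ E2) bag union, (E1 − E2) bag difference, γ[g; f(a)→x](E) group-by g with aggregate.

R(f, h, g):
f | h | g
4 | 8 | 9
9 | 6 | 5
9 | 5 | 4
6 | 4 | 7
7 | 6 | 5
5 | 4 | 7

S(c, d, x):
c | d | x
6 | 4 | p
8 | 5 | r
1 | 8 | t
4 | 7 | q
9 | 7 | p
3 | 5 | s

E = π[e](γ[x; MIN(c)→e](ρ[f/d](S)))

Subexpression sizes:
  S → 6
  ρ[f/d](S) → 6
  γ[x; MIN(c)→e](ρ[f/d](S)) → 5
  π[e](γ[x; MIN(c)→e](ρ[f/d](S))) → 5

|E| = 5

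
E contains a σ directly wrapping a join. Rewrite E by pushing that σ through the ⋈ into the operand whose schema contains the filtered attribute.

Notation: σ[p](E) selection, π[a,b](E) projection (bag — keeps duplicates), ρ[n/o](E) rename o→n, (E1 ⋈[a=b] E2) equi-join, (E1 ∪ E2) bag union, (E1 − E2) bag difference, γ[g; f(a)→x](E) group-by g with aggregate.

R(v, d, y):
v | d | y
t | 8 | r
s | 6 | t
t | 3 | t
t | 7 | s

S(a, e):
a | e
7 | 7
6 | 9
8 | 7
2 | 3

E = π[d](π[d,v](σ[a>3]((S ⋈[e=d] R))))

σ filters on a, owned by the left side.
E' = π[d](π[d,v]((σ[a>3](S) ⋈[e=d] R)))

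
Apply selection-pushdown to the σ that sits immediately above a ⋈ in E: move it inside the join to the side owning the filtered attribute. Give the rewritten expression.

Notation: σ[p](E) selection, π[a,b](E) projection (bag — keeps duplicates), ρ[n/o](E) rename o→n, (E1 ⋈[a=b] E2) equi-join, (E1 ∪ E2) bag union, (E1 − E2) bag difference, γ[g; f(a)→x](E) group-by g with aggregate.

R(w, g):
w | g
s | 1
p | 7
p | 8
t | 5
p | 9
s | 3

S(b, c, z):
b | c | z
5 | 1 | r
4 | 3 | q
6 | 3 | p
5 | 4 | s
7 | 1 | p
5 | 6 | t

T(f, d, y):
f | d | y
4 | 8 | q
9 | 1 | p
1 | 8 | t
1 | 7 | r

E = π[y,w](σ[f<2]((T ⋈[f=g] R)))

σ filters on f, owned by the left side.
E' = π[y,w]((σ[f<2](T) ⋈[f=g] R))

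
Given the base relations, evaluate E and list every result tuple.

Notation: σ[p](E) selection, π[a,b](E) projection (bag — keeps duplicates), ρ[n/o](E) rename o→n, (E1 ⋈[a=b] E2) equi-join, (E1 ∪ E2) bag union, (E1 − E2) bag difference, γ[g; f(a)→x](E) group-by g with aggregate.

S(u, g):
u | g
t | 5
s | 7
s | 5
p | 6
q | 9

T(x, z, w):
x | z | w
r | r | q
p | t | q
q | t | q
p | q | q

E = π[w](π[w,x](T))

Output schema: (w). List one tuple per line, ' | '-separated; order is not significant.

Subexpression sizes:
  T → 4
  π[w,x](T) → 4
  π[w](π[w,x](T)) → 4

== RESULT ==
w
q
q
q
q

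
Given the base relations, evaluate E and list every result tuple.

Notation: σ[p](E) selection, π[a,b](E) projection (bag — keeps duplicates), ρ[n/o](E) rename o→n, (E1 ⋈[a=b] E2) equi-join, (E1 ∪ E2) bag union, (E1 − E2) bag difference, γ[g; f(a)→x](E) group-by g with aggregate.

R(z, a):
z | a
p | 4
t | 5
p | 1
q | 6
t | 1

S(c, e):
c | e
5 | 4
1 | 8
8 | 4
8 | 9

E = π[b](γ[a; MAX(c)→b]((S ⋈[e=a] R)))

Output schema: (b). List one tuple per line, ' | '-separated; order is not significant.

Per-node cardinality:
  S → 4
  R → 5
  (S ⋈[e=a] R) → 2
  γ[a; MAX(c)→b]((S ⋈[e=a] R)) → 1
  π[b](γ[a; MAX(c)→b]((S ⋈[e=a] R))) → 1

== RESULT ==
b
8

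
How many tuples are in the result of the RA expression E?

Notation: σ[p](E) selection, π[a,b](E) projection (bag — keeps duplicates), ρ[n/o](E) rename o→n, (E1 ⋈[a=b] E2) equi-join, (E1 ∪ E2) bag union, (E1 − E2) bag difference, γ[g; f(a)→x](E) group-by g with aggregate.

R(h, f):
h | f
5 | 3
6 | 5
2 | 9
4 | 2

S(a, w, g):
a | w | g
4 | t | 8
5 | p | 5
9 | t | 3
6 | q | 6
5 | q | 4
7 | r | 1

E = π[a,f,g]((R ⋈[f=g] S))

Stepwise |·|:
  R → 4
  S → 6
  (R ⋈[f=g] S) → 2
  π[a,f,g]((R ⋈[f=g] S)) → 2

|E| = 2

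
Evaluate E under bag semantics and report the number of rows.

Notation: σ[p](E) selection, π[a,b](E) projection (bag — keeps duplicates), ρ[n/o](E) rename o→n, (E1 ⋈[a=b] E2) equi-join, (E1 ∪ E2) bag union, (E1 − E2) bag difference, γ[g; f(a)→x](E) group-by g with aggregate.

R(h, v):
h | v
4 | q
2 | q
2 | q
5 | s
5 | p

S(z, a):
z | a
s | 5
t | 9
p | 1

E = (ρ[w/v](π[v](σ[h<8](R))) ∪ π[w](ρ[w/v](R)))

Per-node cardinality:
  R → 5
  σ[h<8](R) → 5
  π[v](σ[h<8](R)) → 5
  ρ[w/v](π[v](σ[h<8](R))) → 5
  R → 5
  ρ[w/v](R) → 5
  π[w](ρ[w/v](R)) → 5
  (ρ[w/v](π[v](σ[h<8](R))) ∪ π[w](ρ[w/v](R))) → 10

|E| = 10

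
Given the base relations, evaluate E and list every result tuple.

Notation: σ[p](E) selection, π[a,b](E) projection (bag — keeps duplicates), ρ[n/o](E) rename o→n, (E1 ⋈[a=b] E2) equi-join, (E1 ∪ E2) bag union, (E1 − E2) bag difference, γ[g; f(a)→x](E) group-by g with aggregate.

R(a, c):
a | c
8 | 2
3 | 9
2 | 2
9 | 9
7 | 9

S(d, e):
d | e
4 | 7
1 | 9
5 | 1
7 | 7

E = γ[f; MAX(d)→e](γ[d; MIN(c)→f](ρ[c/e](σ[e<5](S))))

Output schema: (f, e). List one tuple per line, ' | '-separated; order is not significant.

Row counts bottom-up:
  S → 4
  σ[e<5](S) → 1
  ρ[c/e](σ[e<5](S)) → 1
  γ[d; MIN(c)→f](ρ[c/e](σ[e<5](S))) → 1
  γ[f; MAX(d)→e](γ[d; MIN(c)→f](ρ[c/e](σ[e<5](S)))) → 1

== RESULT ==
f | e
1 | 5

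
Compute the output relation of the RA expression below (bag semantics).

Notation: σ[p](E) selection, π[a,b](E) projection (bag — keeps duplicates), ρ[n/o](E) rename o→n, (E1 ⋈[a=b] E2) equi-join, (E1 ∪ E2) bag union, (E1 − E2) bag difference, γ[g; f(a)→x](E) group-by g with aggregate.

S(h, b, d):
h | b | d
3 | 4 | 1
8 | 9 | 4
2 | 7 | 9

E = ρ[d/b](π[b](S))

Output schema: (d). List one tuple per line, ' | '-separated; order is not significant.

Per-node cardinality:
  S → 3
  π[b](S) → 3
  ρ[d/b](π[b](S)) → 3

== RESULT ==
d
4
7
9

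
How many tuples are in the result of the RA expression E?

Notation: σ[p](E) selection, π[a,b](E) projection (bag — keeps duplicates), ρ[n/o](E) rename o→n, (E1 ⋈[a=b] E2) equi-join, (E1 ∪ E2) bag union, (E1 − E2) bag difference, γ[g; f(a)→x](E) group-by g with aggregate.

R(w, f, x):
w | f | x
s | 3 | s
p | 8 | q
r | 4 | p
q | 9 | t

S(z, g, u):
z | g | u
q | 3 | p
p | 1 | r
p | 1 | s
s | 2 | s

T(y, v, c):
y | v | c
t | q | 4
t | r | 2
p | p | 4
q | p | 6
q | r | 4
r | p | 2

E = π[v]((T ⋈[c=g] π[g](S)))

Stepwise |·|:
  T → 6
  S → 4
  π[g](S) → 4
  (T ⋈[c=g] π[g](S)) → 2
  π[v]((T ⋈[c=g] π[g](S))) → 2

|E| = 2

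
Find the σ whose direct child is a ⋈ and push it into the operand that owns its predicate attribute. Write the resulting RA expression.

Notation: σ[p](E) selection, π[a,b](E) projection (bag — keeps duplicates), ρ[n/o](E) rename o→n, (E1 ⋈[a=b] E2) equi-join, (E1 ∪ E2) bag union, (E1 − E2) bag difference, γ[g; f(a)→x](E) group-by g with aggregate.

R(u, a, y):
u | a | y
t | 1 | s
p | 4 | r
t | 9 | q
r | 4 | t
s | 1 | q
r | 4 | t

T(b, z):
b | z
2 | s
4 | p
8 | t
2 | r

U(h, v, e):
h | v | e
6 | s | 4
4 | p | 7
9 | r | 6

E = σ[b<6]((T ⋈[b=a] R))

σ filters on b, owned by the left side.
E' = (σ[b<6](T) ⋈[b=a] R)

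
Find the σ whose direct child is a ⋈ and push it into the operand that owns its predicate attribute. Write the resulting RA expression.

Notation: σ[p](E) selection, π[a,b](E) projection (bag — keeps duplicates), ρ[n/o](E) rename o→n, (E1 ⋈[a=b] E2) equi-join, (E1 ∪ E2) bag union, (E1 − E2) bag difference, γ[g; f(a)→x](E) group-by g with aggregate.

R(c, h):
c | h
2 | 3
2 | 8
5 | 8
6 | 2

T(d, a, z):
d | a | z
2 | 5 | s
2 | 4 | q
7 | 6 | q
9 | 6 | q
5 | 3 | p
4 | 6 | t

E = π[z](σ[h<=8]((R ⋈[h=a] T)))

σ filters on h, owned by the left side.
E' = π[z]((σ[h<=8](R) ⋈[h=a] T))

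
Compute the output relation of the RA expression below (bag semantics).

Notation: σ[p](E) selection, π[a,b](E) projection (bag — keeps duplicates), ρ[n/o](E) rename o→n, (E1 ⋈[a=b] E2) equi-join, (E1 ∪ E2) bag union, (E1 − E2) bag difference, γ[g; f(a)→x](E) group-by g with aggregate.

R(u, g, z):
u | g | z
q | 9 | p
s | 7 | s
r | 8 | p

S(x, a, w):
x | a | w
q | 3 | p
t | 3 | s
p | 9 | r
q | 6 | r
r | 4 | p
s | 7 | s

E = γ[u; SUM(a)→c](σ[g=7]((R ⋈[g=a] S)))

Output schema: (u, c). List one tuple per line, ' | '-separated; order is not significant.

Row counts bottom-up:
  R → 3
  S → 6
  (R ⋈[g=a] S) → 2
  σ[g=7]((R ⋈[g=a] S)) → 1
  γ[u; SUM(a)→c](σ[g=7]((R ⋈[g=a] S))) → 1

== RESULT ==
u | c
s | 7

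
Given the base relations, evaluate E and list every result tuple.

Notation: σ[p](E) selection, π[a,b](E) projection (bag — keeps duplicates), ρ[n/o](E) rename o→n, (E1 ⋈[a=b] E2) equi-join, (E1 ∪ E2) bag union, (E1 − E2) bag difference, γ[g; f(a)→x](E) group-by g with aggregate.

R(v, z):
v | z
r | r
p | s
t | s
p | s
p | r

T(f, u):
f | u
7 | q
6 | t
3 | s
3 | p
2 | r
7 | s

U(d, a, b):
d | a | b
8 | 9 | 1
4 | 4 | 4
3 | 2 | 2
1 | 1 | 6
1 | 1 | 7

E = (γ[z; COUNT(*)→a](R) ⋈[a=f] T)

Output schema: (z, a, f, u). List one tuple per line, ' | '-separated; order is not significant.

Row counts bottom-up:
  R → 5
  γ[z; COUNT(*)→a](R) → 2
  T → 6
  (γ[z; COUNT(*)→a](R) ⋈[a=f] T) → 3

== RESULT ==
z | a | f | u
r | 2 | 2 | r
s | 3 | 3 | p
s | 3 | 3 | s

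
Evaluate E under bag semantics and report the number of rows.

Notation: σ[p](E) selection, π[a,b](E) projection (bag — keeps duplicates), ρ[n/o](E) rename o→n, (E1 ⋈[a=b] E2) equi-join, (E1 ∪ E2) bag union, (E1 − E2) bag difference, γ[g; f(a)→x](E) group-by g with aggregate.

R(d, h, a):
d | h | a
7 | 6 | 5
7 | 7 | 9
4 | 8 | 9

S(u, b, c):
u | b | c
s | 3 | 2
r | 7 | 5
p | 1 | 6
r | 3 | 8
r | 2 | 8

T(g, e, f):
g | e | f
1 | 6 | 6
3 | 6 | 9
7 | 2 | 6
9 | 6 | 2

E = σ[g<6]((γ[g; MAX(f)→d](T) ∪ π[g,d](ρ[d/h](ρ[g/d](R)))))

Stepwise |·|:
  T → 4
  γ[g; MAX(f)→d](T) → 4
  R → 3
  ρ[g/d](R) → 3
  ρ[d/h](ρ[g/d](R)) → 3
  π[g,d](ρ[d/h](ρ[g/d](R))) → 3
  (γ[g; MAX(f)→d](T) ∪ π[g,d](ρ[d/h](ρ[g/d](R)))) → 7
  σ[g<6]((γ[g; MAX(f)→d](T) ∪ π[g,d](ρ[d/h](ρ[g/d](R))))) → 3

|E| = 3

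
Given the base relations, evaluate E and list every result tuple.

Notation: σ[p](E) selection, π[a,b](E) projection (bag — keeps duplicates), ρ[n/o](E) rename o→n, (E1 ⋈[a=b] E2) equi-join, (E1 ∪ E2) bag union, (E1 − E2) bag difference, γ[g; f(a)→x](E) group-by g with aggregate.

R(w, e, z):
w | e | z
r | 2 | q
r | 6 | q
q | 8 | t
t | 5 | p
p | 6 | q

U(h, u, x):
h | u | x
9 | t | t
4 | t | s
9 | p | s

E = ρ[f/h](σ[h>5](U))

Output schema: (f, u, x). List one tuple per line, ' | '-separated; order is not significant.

Subexpression sizes:
  U → 3
  σ[h>5](U) → 2
  ρ[f/h](σ[h>5](U)) → 2

== RESULT ==
f | u | x
9 | p | s
9 | t | t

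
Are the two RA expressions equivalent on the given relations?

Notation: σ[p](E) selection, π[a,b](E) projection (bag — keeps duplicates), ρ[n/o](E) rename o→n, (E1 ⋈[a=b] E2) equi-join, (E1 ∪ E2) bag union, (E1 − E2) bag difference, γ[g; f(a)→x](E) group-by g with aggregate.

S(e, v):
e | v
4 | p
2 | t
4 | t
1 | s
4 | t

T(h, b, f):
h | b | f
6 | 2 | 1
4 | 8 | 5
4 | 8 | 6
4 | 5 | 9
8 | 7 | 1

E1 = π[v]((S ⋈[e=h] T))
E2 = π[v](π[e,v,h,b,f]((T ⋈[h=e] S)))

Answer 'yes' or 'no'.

E1 row counts bottom-up:
  S → 5
  T → 5
  (S ⋈[e=h] T) → 9
  π[v]((S ⋈[e=h] T)) → 9
E2 row counts bottom-up:
  T → 5
  S → 5
  (T ⋈[h=e] S) → 9
  π[e,v,h,b,f]((T ⋈[h=e] S)) → 9
  π[v](π[e,v,h,b,f]((T ⋈[h=e] S))) → 9

E1 and E2 produce the same multiset:
v
p
p
p
t
t
t
t
t
t

yes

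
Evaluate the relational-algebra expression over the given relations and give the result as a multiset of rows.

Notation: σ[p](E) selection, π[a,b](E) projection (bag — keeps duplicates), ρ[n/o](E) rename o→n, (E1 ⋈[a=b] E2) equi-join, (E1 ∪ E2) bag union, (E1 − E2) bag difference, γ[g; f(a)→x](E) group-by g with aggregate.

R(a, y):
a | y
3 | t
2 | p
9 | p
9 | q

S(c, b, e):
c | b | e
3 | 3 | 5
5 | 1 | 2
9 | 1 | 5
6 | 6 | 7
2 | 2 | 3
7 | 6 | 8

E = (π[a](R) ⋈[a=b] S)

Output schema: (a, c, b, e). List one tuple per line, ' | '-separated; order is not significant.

Per-node cardinality:
  R → 4
  π[a](R) → 4
  S → 6
  (π[a](R) ⋈[a=b] S) → 2

== RESULT ==
a | c | b | e
2 | 2 | 2 | 3
3 | 3 | 3 | 5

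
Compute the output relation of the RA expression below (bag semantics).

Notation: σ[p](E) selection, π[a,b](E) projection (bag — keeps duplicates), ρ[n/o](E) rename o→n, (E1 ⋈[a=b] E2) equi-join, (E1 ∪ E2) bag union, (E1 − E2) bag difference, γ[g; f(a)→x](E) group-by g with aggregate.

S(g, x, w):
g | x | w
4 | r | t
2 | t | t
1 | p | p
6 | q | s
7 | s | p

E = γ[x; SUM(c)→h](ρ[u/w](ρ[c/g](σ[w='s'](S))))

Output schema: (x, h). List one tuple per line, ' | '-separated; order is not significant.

Subexpression sizes:
  S → 5
  σ[w='s'](S) → 1
  ρ[c/g](σ[w='s'](S)) → 1
  ρ[u/w](ρ[c/g](σ[w='s'](S))) → 1
  γ[x; SUM(c)→h](ρ[u/w](ρ[c/g](σ[w='s'](S)))) → 1

== RESULT ==
x | h
q | 6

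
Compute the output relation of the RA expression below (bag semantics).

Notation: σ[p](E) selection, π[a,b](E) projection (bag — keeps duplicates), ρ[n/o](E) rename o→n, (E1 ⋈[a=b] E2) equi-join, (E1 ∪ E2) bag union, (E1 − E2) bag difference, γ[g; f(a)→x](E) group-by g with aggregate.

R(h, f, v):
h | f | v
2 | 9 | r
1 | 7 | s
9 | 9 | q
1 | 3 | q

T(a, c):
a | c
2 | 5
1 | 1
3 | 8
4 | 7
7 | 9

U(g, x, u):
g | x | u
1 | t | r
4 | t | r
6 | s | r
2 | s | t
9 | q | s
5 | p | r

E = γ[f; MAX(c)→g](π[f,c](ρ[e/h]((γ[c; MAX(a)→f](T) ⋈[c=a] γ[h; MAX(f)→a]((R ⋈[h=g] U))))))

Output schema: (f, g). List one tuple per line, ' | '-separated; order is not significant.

Row counts bottom-up:
  T → 5
  γ[c; MAX(a)→f](T) → 5
  R → 4
  U → 6
  (R ⋈[h=g] U) → 4
  γ[h; MAX(f)→a]((R ⋈[h=g] U)) → 3
  (γ[c; MAX(a)→f](T) ⋈[c=a] γ[h; MAX(f)→a]((R ⋈[h=g] U))) → 3
  ρ[e/h]((γ[c; MAX(a)→f](T) ⋈[c=a] γ[h; MAX(f)→a]((R ⋈[h=g] U)))) → 3
  π[f,c](ρ[e/h]((γ[c; MAX(a)→f](T) ⋈[c=a] γ[h; MAX(f)→a]((R ⋈[h=g] U))))) → 3
  γ[f; MAX(c)→g](π[f,c](ρ[e/h]((γ[c; MAX(a)→f](T) ⋈[c=a] γ[h; MAX(f)→a]((R ⋈[h=g] U)))))) → 2

== RESULT ==
f | g
4 | 7
7 | 9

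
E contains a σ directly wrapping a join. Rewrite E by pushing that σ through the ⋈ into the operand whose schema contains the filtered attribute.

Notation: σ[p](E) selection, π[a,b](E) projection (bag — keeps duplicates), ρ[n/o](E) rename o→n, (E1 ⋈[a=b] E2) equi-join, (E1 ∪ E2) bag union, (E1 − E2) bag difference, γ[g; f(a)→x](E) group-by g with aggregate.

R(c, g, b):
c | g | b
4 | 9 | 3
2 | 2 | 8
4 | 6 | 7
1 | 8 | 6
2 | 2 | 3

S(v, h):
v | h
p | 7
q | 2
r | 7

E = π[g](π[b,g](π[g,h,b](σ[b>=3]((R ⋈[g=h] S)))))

σ filters on b, owned by the left side.
E' = π[g](π[b,g](π[g,h,b]((σ[b>=3](R) ⋈[g=h] S))))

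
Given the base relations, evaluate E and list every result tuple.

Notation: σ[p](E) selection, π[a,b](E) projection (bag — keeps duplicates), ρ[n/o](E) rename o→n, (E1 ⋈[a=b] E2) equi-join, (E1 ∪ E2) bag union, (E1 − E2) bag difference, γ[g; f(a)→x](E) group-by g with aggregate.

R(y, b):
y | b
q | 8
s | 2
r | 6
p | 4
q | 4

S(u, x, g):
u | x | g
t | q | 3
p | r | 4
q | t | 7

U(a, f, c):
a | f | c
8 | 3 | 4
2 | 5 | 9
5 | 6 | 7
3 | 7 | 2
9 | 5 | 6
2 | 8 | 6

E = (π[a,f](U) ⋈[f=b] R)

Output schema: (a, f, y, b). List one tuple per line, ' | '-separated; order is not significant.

Subexpression sizes:
  U → 6
  π[a,f](U) → 6
  R → 5
  (π[a,f](U) ⋈[f=b] R) → 2

== RESULT ==
a | f | y | b
2 | 8 | q | 8
5 | 6 | r | 6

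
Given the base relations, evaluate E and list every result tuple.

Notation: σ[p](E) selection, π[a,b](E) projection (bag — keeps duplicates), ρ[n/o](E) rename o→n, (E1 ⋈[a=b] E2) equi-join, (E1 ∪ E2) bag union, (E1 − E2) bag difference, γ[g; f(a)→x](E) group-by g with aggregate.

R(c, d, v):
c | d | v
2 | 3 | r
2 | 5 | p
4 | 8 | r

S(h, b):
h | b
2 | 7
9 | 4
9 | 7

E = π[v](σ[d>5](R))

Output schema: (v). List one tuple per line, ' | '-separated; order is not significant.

Stepwise |·|:
  R → 3
  σ[d>5](R) → 1
  π[v](σ[d>5](R)) → 1

== RESULT ==
v
r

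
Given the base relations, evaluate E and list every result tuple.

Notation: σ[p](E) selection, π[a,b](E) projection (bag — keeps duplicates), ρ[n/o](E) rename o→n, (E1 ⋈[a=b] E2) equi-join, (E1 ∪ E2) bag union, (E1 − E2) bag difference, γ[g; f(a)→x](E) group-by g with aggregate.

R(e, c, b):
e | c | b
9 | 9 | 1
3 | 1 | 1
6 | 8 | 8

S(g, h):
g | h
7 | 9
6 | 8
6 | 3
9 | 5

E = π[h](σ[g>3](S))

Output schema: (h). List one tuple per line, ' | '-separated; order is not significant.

Subexpression sizes:
  S → 4
  σ[g>3](S) → 4
  π[h](σ[g>3](S)) → 4

== RESULT ==
h
3
5
8
9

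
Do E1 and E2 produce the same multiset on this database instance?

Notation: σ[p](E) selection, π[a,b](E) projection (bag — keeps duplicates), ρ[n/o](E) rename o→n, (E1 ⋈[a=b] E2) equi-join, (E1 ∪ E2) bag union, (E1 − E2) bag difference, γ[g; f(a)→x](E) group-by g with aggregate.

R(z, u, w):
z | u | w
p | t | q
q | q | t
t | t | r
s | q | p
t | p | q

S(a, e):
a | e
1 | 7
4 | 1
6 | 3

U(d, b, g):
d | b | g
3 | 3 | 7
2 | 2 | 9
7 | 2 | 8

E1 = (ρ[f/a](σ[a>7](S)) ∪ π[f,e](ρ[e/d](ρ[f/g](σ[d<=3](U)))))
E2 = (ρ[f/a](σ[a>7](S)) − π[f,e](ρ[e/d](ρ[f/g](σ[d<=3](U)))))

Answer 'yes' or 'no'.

E1 stepwise |·|:
  S → 3
  σ[a>7](S) → 0
  ρ[f/a](σ[a>7](S)) → 0
  U → 3
  σ[d<=3](U) → 2
  ρ[f/g](σ[d<=3](U)) → 2
  ρ[e/d](ρ[f/g](σ[d<=3](U))) → 2
  π[f,e](ρ[e/d](ρ[f/g](σ[d<=3](U)))) → 2
  (ρ[f/a](σ[a>7](S)) ∪ π[f,e](ρ[e/d](ρ[f/g](σ[d<=3](U))))) → 2
E2 stepwise |·|:
  S → 3
  σ[a>7](S) → 0
  ρ[f/a](σ[a>7](S)) → 0
  U → 3
  σ[d<=3](U) → 2
  ρ[f/g](σ[d<=3](U)) → 2
  ρ[e/d](ρ[f/g](σ[d<=3](U))) → 2
  π[f,e](ρ[e/d](ρ[f/g](σ[d<=3](U)))) → 2
  (ρ[f/a](σ[a>7](S)) − π[f,e](ρ[e/d](ρ[f/g](σ[d<=3](U))))) → 0

E1 result:
f | e
7 | 3
9 | 2
E2 result:
f | e
(0 rows)
Witness: (9, 2) appears 1× in E1 but 0× in E2.

no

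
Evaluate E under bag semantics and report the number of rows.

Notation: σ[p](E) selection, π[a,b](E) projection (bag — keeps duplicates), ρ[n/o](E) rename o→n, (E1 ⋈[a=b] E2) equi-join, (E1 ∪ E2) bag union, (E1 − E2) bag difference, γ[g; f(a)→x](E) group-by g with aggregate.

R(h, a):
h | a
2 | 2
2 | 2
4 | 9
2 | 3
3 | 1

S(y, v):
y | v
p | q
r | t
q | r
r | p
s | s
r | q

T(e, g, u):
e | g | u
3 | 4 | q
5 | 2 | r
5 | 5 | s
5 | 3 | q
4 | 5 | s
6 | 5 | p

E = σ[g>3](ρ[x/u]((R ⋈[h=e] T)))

Row counts bottom-up:
  R → 5
  T → 6
  (R ⋈[h=e] T) → 2
  ρ[x/u]((R ⋈[h=e] T)) → 2
  σ[g>3](ρ[x/u]((R ⋈[h=e] T))) → 2

|E| = 2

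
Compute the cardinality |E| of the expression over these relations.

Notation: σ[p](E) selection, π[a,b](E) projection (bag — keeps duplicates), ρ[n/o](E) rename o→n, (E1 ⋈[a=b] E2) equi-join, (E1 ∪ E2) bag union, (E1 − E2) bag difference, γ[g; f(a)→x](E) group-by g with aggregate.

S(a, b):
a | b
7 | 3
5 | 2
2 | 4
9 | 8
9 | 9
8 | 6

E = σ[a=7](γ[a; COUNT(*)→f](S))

Row counts bottom-up:
  S → 6
  γ[a; COUNT(*)→f](S) → 5
  σ[a=7](γ[a; COUNT(*)→f](S)) → 1

|E| = 1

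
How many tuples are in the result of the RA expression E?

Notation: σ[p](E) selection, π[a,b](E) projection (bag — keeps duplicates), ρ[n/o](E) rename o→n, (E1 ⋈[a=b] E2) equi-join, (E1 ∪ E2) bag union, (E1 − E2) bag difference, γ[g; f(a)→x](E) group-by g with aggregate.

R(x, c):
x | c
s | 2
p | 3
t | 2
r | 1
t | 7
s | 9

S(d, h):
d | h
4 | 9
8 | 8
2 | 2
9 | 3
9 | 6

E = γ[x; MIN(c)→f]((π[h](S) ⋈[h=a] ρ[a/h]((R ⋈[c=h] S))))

Row counts bottom-up:
  S → 5
  π[h](S) → 5
  R → 6
  S → 5
  (R ⋈[c=h] S) → 4
  ρ[a/h]((R ⋈[c=h] S)) → 4
  (π[h](S) ⋈[h=a] ρ[a/h]((R ⋈[c=h] S))) → 4
  γ[x; MIN(c)→f]((π[h](S) ⋈[h=a] ρ[a/h]((R ⋈[c=h] S)))) → 3

|E| = 3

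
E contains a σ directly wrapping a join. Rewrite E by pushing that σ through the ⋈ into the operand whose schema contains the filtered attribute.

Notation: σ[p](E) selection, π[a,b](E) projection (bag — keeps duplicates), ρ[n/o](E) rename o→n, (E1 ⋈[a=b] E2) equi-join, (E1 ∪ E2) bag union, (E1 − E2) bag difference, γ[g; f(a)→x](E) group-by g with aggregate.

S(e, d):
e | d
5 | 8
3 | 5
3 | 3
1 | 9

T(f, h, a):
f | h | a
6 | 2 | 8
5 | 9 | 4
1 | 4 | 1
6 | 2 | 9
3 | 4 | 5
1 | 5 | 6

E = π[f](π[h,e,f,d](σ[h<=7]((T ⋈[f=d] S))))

σ filters on h, owned by the left side.
E' = π[f](π[h,e,f,d]((σ[h<=7](T) ⋈[f=d] S)))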